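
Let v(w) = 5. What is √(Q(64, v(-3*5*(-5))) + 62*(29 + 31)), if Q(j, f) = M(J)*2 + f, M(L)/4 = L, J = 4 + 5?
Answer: √3797 ≈ 61.620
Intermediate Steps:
J = 9
M(L) = 4*L
Q(j, f) = 72 + f (Q(j, f) = (4*9)*2 + f = 36*2 + f = 72 + f)
√(Q(64, v(-3*5*(-5))) + 62*(29 + 31)) = √((72 + 5) + 62*(29 + 31)) = √(77 + 62*60) = √(77 + 3720) = √3797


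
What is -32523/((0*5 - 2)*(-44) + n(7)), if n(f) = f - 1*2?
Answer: -10841/31 ≈ -349.71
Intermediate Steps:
n(f) = -2 + f (n(f) = f - 2 = -2 + f)
-32523/((0*5 - 2)*(-44) + n(7)) = -32523/((0*5 - 2)*(-44) + (-2 + 7)) = -32523/((0 - 2)*(-44) + 5) = -32523/(-2*(-44) + 5) = -32523/(88 + 5) = -32523/93 = -32523*1/93 = -10841/31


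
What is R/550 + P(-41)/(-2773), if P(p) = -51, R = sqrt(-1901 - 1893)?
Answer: 51/2773 + I*sqrt(3794)/550 ≈ 0.018392 + 0.11199*I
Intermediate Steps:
R = I*sqrt(3794) (R = sqrt(-3794) = I*sqrt(3794) ≈ 61.595*I)
R/550 + P(-41)/(-2773) = (I*sqrt(3794))/550 - 51/(-2773) = (I*sqrt(3794))*(1/550) - 51*(-1/2773) = I*sqrt(3794)/550 + 51/2773 = 51/2773 + I*sqrt(3794)/550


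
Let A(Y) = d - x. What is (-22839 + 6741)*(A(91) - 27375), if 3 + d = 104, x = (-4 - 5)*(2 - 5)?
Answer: 439491498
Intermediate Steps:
x = 27 (x = -9*(-3) = 27)
d = 101 (d = -3 + 104 = 101)
A(Y) = 74 (A(Y) = 101 - 1*27 = 101 - 27 = 74)
(-22839 + 6741)*(A(91) - 27375) = (-22839 + 6741)*(74 - 27375) = -16098*(-27301) = 439491498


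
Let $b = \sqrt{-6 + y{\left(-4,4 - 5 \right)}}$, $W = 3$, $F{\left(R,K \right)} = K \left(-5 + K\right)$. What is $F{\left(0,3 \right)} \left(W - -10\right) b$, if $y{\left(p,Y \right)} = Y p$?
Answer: $- 78 i \sqrt{2} \approx - 110.31 i$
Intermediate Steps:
$b = i \sqrt{2}$ ($b = \sqrt{-6 + \left(4 - 5\right) \left(-4\right)} = \sqrt{-6 - -4} = \sqrt{-6 + 4} = \sqrt{-2} = i \sqrt{2} \approx 1.4142 i$)
$F{\left(0,3 \right)} \left(W - -10\right) b = 3 \left(-5 + 3\right) \left(3 - -10\right) i \sqrt{2} = 3 \left(-2\right) \left(3 + 10\right) i \sqrt{2} = \left(-6\right) 13 i \sqrt{2} = - 78 i \sqrt{2}$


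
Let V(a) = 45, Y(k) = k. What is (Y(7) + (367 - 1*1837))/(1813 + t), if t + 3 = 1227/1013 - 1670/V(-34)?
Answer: -13338171/16174471 ≈ -0.82464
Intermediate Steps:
t = -354650/9117 (t = -3 + (1227/1013 - 1670/45) = -3 + (1227*(1/1013) - 1670*1/45) = -3 + (1227/1013 - 334/9) = -3 - 327299/9117 = -354650/9117 ≈ -38.900)
(Y(7) + (367 - 1*1837))/(1813 + t) = (7 + (367 - 1*1837))/(1813 - 354650/9117) = (7 + (367 - 1837))/(16174471/9117) = (7 - 1470)*(9117/16174471) = -1463*9117/16174471 = -13338171/16174471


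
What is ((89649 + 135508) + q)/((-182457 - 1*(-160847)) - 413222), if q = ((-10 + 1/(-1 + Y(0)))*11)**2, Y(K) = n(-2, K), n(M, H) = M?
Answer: -1071347/1956744 ≈ -0.54751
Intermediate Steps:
Y(K) = -2
q = 116281/9 (q = ((-10 + 1/(-1 - 2))*11)**2 = ((-10 + 1/(-3))*11)**2 = ((-10 - 1/3)*11)**2 = (-31/3*11)**2 = (-341/3)**2 = 116281/9 ≈ 12920.)
((89649 + 135508) + q)/((-182457 - 1*(-160847)) - 413222) = ((89649 + 135508) + 116281/9)/((-182457 - 1*(-160847)) - 413222) = (225157 + 116281/9)/((-182457 + 160847) - 413222) = 2142694/(9*(-21610 - 413222)) = (2142694/9)/(-434832) = (2142694/9)*(-1/434832) = -1071347/1956744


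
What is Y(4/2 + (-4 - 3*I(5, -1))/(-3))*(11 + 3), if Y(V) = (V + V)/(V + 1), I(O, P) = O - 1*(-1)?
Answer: 784/31 ≈ 25.290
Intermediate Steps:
I(O, P) = 1 + O (I(O, P) = O + 1 = 1 + O)
Y(V) = 2*V/(1 + V) (Y(V) = (2*V)/(1 + V) = 2*V/(1 + V))
Y(4/2 + (-4 - 3*I(5, -1))/(-3))*(11 + 3) = (2*(4/2 + (-4 - 3*(1 + 5))/(-3))/(1 + (4/2 + (-4 - 3*(1 + 5))/(-3))))*(11 + 3) = (2*(4*(½) + (-4 - 3*6)*(-⅓))/(1 + (4*(½) + (-4 - 3*6)*(-⅓))))*14 = (2*(2 + (-4 - 18)*(-⅓))/(1 + (2 + (-4 - 18)*(-⅓))))*14 = (2*(2 - 22*(-⅓))/(1 + (2 - 22*(-⅓))))*14 = (2*(2 + 22/3)/(1 + (2 + 22/3)))*14 = (2*(28/3)/(1 + 28/3))*14 = (2*(28/3)/(31/3))*14 = (2*(28/3)*(3/31))*14 = (56/31)*14 = 784/31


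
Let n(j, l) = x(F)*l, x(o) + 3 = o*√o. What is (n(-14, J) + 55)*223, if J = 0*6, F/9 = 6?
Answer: 12265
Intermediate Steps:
F = 54 (F = 9*6 = 54)
x(o) = -3 + o^(3/2) (x(o) = -3 + o*√o = -3 + o^(3/2))
J = 0
n(j, l) = l*(-3 + 162*√6) (n(j, l) = (-3 + 54^(3/2))*l = (-3 + 162*√6)*l = l*(-3 + 162*√6))
(n(-14, J) + 55)*223 = (3*0*(-1 + 54*√6) + 55)*223 = (0 + 55)*223 = 55*223 = 12265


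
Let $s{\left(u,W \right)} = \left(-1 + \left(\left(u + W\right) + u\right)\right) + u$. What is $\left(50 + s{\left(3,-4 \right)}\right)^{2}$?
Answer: $2916$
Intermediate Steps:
$s{\left(u,W \right)} = -1 + W + 3 u$ ($s{\left(u,W \right)} = \left(-1 + \left(\left(W + u\right) + u\right)\right) + u = \left(-1 + \left(W + 2 u\right)\right) + u = \left(-1 + W + 2 u\right) + u = -1 + W + 3 u$)
$\left(50 + s{\left(3,-4 \right)}\right)^{2} = \left(50 - -4\right)^{2} = \left(50 + 4\right)^{2} = 54^{2} = 2916$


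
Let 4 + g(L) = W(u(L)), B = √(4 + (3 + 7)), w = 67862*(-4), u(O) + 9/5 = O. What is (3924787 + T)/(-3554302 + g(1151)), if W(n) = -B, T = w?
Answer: -927506051981/902363652973 + 3653339*√14/12633091141622 ≈ -1.0279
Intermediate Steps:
u(O) = -9/5 + O
w = -271448
T = -271448
B = √14 (B = √(4 + 10) = √14 ≈ 3.7417)
W(n) = -√14
g(L) = -4 - √14
(3924787 + T)/(-3554302 + g(1151)) = (3924787 - 271448)/(-3554302 + (-4 - √14)) = 3653339/(-3554306 - √14)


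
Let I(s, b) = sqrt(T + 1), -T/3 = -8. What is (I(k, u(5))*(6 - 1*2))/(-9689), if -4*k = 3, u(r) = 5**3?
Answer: -20/9689 ≈ -0.0020642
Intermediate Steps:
T = 24 (T = -3*(-8) = 24)
u(r) = 125
k = -3/4 (k = -1/4*3 = -3/4 ≈ -0.75000)
I(s, b) = 5 (I(s, b) = sqrt(24 + 1) = sqrt(25) = 5)
(I(k, u(5))*(6 - 1*2))/(-9689) = (5*(6 - 1*2))/(-9689) = (5*(6 - 2))*(-1/9689) = (5*4)*(-1/9689) = 20*(-1/9689) = -20/9689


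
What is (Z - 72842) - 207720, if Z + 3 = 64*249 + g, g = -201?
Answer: -264830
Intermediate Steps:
Z = 15732 (Z = -3 + (64*249 - 201) = -3 + (15936 - 201) = -3 + 15735 = 15732)
(Z - 72842) - 207720 = (15732 - 72842) - 207720 = -57110 - 207720 = -264830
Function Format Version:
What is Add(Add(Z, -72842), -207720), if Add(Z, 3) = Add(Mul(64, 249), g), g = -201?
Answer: -264830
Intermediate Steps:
Z = 15732 (Z = Add(-3, Add(Mul(64, 249), -201)) = Add(-3, Add(15936, -201)) = Add(-3, 15735) = 15732)
Add(Add(Z, -72842), -207720) = Add(Add(15732, -72842), -207720) = Add(-57110, -207720) = -264830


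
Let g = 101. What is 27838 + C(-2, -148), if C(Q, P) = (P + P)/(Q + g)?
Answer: 2755666/99 ≈ 27835.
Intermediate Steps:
C(Q, P) = 2*P/(101 + Q) (C(Q, P) = (P + P)/(Q + 101) = (2*P)/(101 + Q) = 2*P/(101 + Q))
27838 + C(-2, -148) = 27838 + 2*(-148)/(101 - 2) = 27838 + 2*(-148)/99 = 27838 + 2*(-148)*(1/99) = 27838 - 296/99 = 2755666/99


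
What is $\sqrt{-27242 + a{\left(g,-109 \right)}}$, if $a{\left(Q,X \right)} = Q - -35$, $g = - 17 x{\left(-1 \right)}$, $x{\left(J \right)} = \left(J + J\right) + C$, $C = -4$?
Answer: $i \sqrt{27105} \approx 164.64 i$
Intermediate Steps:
$x{\left(J \right)} = -4 + 2 J$ ($x{\left(J \right)} = \left(J + J\right) - 4 = 2 J - 4 = -4 + 2 J$)
$g = 102$ ($g = - 17 \left(-4 + 2 \left(-1\right)\right) = - 17 \left(-4 - 2\right) = \left(-17\right) \left(-6\right) = 102$)
$a{\left(Q,X \right)} = 35 + Q$ ($a{\left(Q,X \right)} = Q + 35 = 35 + Q$)
$\sqrt{-27242 + a{\left(g,-109 \right)}} = \sqrt{-27242 + \left(35 + 102\right)} = \sqrt{-27242 + 137} = \sqrt{-27105} = i \sqrt{27105}$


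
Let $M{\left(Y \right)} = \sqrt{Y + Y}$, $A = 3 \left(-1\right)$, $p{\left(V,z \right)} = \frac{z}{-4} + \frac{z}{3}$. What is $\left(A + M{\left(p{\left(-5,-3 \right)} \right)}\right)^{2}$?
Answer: $\frac{\left(6 - i \sqrt{2}\right)^{2}}{4} \approx 8.5 - 4.2426 i$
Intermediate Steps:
$p{\left(V,z \right)} = \frac{z}{12}$ ($p{\left(V,z \right)} = z \left(- \frac{1}{4}\right) + z \frac{1}{3} = - \frac{z}{4} + \frac{z}{3} = \frac{z}{12}$)
$A = -3$
$M{\left(Y \right)} = \sqrt{2} \sqrt{Y}$ ($M{\left(Y \right)} = \sqrt{2 Y} = \sqrt{2} \sqrt{Y}$)
$\left(A + M{\left(p{\left(-5,-3 \right)} \right)}\right)^{2} = \left(-3 + \sqrt{2} \sqrt{\frac{1}{12} \left(-3\right)}\right)^{2} = \left(-3 + \sqrt{2} \sqrt{- \frac{1}{4}}\right)^{2} = \left(-3 + \sqrt{2} \frac{i}{2}\right)^{2} = \left(-3 + \frac{i \sqrt{2}}{2}\right)^{2}$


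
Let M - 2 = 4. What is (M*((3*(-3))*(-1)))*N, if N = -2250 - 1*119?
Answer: -127926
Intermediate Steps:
M = 6 (M = 2 + 4 = 6)
N = -2369 (N = -2250 - 119 = -2369)
(M*((3*(-3))*(-1)))*N = (6*((3*(-3))*(-1)))*(-2369) = (6*(-9*(-1)))*(-2369) = (6*9)*(-2369) = 54*(-2369) = -127926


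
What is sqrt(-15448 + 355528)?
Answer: 4*sqrt(21255) ≈ 583.16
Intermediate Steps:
sqrt(-15448 + 355528) = sqrt(340080) = 4*sqrt(21255)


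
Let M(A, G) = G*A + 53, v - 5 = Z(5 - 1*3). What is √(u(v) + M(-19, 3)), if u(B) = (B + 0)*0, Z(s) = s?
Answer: 2*I ≈ 2.0*I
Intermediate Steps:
v = 7 (v = 5 + (5 - 1*3) = 5 + (5 - 3) = 5 + 2 = 7)
u(B) = 0 (u(B) = B*0 = 0)
M(A, G) = 53 + A*G (M(A, G) = A*G + 53 = 53 + A*G)
√(u(v) + M(-19, 3)) = √(0 + (53 - 19*3)) = √(0 + (53 - 57)) = √(0 - 4) = √(-4) = 2*I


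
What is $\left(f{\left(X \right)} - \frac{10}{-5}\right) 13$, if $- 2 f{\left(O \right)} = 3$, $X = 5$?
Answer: $\frac{13}{2} \approx 6.5$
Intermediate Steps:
$f{\left(O \right)} = - \frac{3}{2}$ ($f{\left(O \right)} = \left(- \frac{1}{2}\right) 3 = - \frac{3}{2}$)
$\left(f{\left(X \right)} - \frac{10}{-5}\right) 13 = \left(- \frac{3}{2} - \frac{10}{-5}\right) 13 = \left(- \frac{3}{2} - -2\right) 13 = \left(- \frac{3}{2} + 2\right) 13 = \frac{1}{2} \cdot 13 = \frac{13}{2}$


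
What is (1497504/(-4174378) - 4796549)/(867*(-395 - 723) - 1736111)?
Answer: 10011305059513/5646716602813 ≈ 1.7729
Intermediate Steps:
(1497504/(-4174378) - 4796549)/(867*(-395 - 723) - 1736111) = (1497504*(-1/4174378) - 4796549)/(867*(-1118) - 1736111) = (-748752/2087189 - 4796549)/(-969306 - 1736111) = -10011305059513/2087189/(-2705417) = -10011305059513/2087189*(-1/2705417) = 10011305059513/5646716602813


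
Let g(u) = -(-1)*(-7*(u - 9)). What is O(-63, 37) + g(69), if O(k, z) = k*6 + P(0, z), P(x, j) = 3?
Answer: -795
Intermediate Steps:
O(k, z) = 3 + 6*k (O(k, z) = k*6 + 3 = 6*k + 3 = 3 + 6*k)
g(u) = 63 - 7*u (g(u) = -(-1)*(-7*(-9 + u)) = -(-1)*(63 - 7*u) = -(-63 + 7*u) = 63 - 7*u)
O(-63, 37) + g(69) = (3 + 6*(-63)) + (63 - 7*69) = (3 - 378) + (63 - 483) = -375 - 420 = -795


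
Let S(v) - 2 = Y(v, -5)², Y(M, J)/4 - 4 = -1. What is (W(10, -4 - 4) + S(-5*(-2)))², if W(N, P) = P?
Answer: 19044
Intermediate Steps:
Y(M, J) = 12 (Y(M, J) = 16 + 4*(-1) = 16 - 4 = 12)
S(v) = 146 (S(v) = 2 + 12² = 2 + 144 = 146)
(W(10, -4 - 4) + S(-5*(-2)))² = ((-4 - 4) + 146)² = (-8 + 146)² = 138² = 19044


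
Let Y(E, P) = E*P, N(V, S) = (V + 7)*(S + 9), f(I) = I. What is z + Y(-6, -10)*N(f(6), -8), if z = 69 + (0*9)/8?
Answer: 849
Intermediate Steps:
N(V, S) = (7 + V)*(9 + S)
z = 69 (z = 69 + 0*(⅛) = 69 + 0 = 69)
z + Y(-6, -10)*N(f(6), -8) = 69 + (-6*(-10))*(63 + 7*(-8) + 9*6 - 8*6) = 69 + 60*(63 - 56 + 54 - 48) = 69 + 60*13 = 69 + 780 = 849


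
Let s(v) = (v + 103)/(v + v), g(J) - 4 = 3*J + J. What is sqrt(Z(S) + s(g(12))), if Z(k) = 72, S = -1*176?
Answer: sqrt(198718)/52 ≈ 8.5726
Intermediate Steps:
g(J) = 4 + 4*J (g(J) = 4 + (3*J + J) = 4 + 4*J)
S = -176
s(v) = (103 + v)/(2*v) (s(v) = (103 + v)/((2*v)) = (103 + v)*(1/(2*v)) = (103 + v)/(2*v))
sqrt(Z(S) + s(g(12))) = sqrt(72 + (103 + (4 + 4*12))/(2*(4 + 4*12))) = sqrt(72 + (103 + (4 + 48))/(2*(4 + 48))) = sqrt(72 + (1/2)*(103 + 52)/52) = sqrt(72 + (1/2)*(1/52)*155) = sqrt(72 + 155/104) = sqrt(7643/104) = sqrt(198718)/52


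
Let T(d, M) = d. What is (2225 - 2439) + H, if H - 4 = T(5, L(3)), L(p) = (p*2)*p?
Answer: -205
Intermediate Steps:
L(p) = 2*p**2 (L(p) = (2*p)*p = 2*p**2)
H = 9 (H = 4 + 5 = 9)
(2225 - 2439) + H = (2225 - 2439) + 9 = -214 + 9 = -205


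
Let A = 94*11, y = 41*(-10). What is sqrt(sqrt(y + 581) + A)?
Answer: sqrt(1034 + 3*sqrt(19)) ≈ 32.359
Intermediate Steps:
y = -410
A = 1034
sqrt(sqrt(y + 581) + A) = sqrt(sqrt(-410 + 581) + 1034) = sqrt(sqrt(171) + 1034) = sqrt(3*sqrt(19) + 1034) = sqrt(1034 + 3*sqrt(19))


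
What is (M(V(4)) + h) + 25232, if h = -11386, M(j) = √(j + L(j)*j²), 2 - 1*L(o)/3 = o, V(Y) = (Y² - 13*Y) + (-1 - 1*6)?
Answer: 13846 + 2*√62393 ≈ 14346.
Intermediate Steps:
V(Y) = -7 + Y² - 13*Y (V(Y) = (Y² - 13*Y) + (-1 - 6) = (Y² - 13*Y) - 7 = -7 + Y² - 13*Y)
L(o) = 6 - 3*o
M(j) = √(j + j²*(6 - 3*j)) (M(j) = √(j + (6 - 3*j)*j²) = √(j + j²*(6 - 3*j)))
(M(V(4)) + h) + 25232 = (√(-(-7 + 4² - 13*4)*(-1 + 3*(-7 + 4² - 13*4)*(-2 + (-7 + 4² - 13*4)))) - 11386) + 25232 = (√(-(-7 + 16 - 52)*(-1 + 3*(-7 + 16 - 52)*(-2 + (-7 + 16 - 52)))) - 11386) + 25232 = (√(-1*(-43)*(-1 + 3*(-43)*(-2 - 43))) - 11386) + 25232 = (√(-1*(-43)*(-1 + 3*(-43)*(-45))) - 11386) + 25232 = (√(-1*(-43)*(-1 + 5805)) - 11386) + 25232 = (√(-1*(-43)*5804) - 11386) + 25232 = (√249572 - 11386) + 25232 = (2*√62393 - 11386) + 25232 = (-11386 + 2*√62393) + 25232 = 13846 + 2*√62393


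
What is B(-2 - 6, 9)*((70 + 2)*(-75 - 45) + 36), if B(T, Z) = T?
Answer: 68832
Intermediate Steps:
B(-2 - 6, 9)*((70 + 2)*(-75 - 45) + 36) = (-2 - 6)*((70 + 2)*(-75 - 45) + 36) = -8*(72*(-120) + 36) = -8*(-8640 + 36) = -8*(-8604) = 68832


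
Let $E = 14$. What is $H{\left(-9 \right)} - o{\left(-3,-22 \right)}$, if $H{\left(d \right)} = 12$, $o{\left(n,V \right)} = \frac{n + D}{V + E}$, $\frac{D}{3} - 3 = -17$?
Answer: $\frac{51}{8} \approx 6.375$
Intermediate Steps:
$D = -42$ ($D = 9 + 3 \left(-17\right) = 9 - 51 = -42$)
$o{\left(n,V \right)} = \frac{-42 + n}{14 + V}$ ($o{\left(n,V \right)} = \frac{n - 42}{V + 14} = \frac{-42 + n}{14 + V}$)
$H{\left(-9 \right)} - o{\left(-3,-22 \right)} = 12 - \frac{-42 - 3}{14 - 22} = 12 - \frac{1}{-8} \left(-45\right) = 12 - \left(- \frac{1}{8}\right) \left(-45\right) = 12 - \frac{45}{8} = \frac{51}{8}$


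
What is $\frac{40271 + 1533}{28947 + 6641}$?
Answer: $\frac{1493}{1271} \approx 1.1747$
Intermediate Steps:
$\frac{40271 + 1533}{28947 + 6641} = \frac{41804}{35588} = 41804 \cdot \frac{1}{35588} = \frac{1493}{1271}$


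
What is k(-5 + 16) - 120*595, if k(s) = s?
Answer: -71389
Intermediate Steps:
k(-5 + 16) - 120*595 = (-5 + 16) - 120*595 = 11 - 71400 = -71389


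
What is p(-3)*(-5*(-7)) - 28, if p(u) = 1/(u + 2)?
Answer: -63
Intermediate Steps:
p(u) = 1/(2 + u)
p(-3)*(-5*(-7)) - 28 = (-5*(-7))/(2 - 3) - 28 = 35/(-1) - 28 = -1*35 - 28 = -35 - 28 = -63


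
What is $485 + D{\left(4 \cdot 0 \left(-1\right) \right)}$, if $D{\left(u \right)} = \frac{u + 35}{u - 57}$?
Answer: $\frac{27610}{57} \approx 484.39$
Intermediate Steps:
$D{\left(u \right)} = \frac{35 + u}{-57 + u}$
$485 + D{\left(4 \cdot 0 \left(-1\right) \right)} = 485 + \frac{35 + 4 \cdot 0 \left(-1\right)}{-57 + 4 \cdot 0 \left(-1\right)} = 485 + \frac{35 + 0 \left(-1\right)}{-57 + 0 \left(-1\right)} = 485 + \frac{35 + 0}{-57 + 0} = 485 + \frac{1}{-57} \cdot 35 = 485 - \frac{35}{57} = \frac{27610}{57}$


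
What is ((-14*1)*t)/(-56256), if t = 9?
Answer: 21/9376 ≈ 0.0022398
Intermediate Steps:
((-14*1)*t)/(-56256) = (-14*1*9)/(-56256) = -14*9*(-1/56256) = -126*(-1/56256) = 21/9376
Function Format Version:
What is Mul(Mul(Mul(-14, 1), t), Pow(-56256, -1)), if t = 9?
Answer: Rational(21, 9376) ≈ 0.0022398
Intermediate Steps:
Mul(Mul(Mul(-14, 1), t), Pow(-56256, -1)) = Mul(Mul(Mul(-14, 1), 9), Pow(-56256, -1)) = Mul(Mul(-14, 9), Rational(-1, 56256)) = Mul(-126, Rational(-1, 56256)) = Rational(21, 9376)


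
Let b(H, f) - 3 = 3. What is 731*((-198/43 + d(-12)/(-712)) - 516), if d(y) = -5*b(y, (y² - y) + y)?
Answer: -135469107/356 ≈ -3.8053e+5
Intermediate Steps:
b(H, f) = 6 (b(H, f) = 3 + 3 = 6)
d(y) = -30 (d(y) = -5*6 = -30)
731*((-198/43 + d(-12)/(-712)) - 516) = 731*((-198/43 - 30/(-712)) - 516) = 731*((-198*1/43 - 30*(-1/712)) - 516) = 731*((-198/43 + 15/356) - 516) = 731*(-69843/15308 - 516) = 731*(-7968771/15308) = -135469107/356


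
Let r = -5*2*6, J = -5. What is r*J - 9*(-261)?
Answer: 2649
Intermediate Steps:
r = -60 (r = -10*6 = -60)
r*J - 9*(-261) = -60*(-5) - 9*(-261) = 300 + 2349 = 2649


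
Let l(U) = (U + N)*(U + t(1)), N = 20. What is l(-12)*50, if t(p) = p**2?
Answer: -4400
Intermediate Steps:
l(U) = (1 + U)*(20 + U) (l(U) = (U + 20)*(U + 1**2) = (20 + U)*(U + 1) = (20 + U)*(1 + U) = (1 + U)*(20 + U))
l(-12)*50 = (20 + (-12)**2 + 21*(-12))*50 = (20 + 144 - 252)*50 = -88*50 = -4400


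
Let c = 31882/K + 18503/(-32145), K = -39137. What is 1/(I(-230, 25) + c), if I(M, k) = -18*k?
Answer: -1258058865/567875488051 ≈ -0.0022154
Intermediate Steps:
c = -1748998801/1258058865 (c = 31882/(-39137) + 18503/(-32145) = 31882*(-1/39137) + 18503*(-1/32145) = -31882/39137 - 18503/32145 = -1748998801/1258058865 ≈ -1.3902)
1/(I(-230, 25) + c) = 1/(-18*25 - 1748998801/1258058865) = 1/(-450 - 1748998801/1258058865) = 1/(-567875488051/1258058865) = -1258058865/567875488051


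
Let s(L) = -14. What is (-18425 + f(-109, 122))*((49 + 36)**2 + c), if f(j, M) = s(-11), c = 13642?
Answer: -384766613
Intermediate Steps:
f(j, M) = -14
(-18425 + f(-109, 122))*((49 + 36)**2 + c) = (-18425 - 14)*((49 + 36)**2 + 13642) = -18439*(85**2 + 13642) = -18439*(7225 + 13642) = -18439*20867 = -384766613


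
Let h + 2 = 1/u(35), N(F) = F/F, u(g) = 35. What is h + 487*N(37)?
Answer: 16976/35 ≈ 485.03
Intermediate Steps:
N(F) = 1
h = -69/35 (h = -2 + 1/35 = -69/35 ≈ -1.9714)
h + 487*N(37) = -69/35 + 487*1 = -69/35 + 487 = 16976/35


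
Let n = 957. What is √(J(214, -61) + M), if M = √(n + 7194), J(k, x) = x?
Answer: √(-61 + √8151) ≈ 5.4114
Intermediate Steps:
M = √8151 (M = √(957 + 7194) = √8151 ≈ 90.283)
√(J(214, -61) + M) = √(-61 + √8151)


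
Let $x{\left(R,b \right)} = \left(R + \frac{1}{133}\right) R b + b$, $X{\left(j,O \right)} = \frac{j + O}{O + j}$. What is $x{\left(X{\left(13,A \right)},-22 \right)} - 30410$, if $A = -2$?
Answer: $- \frac{4050404}{133} \approx -30454.0$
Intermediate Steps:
$X{\left(j,O \right)} = 1$ ($X{\left(j,O \right)} = \frac{O + j}{O + j} = 1$)
$x{\left(R,b \right)} = b + R b \left(\frac{1}{133} + R\right)$ ($x{\left(R,b \right)} = \left(R + \frac{1}{133}\right) R b + b = \left(\frac{1}{133} + R\right) R b + b = R \left(\frac{1}{133} + R\right) b + b = R b \left(\frac{1}{133} + R\right) + b = b + R b \left(\frac{1}{133} + R\right)$)
$x{\left(X{\left(13,A \right)},-22 \right)} - 30410 = \frac{1}{133} \left(-22\right) \left(133 + 1 + 133 \cdot 1^{2}\right) - 30410 = \frac{1}{133} \left(-22\right) \left(133 + 1 + 133 \cdot 1\right) - 30410 = \frac{1}{133} \left(-22\right) \left(133 + 1 + 133\right) - 30410 = \frac{1}{133} \left(-22\right) 267 - 30410 = - \frac{5874}{133} - 30410 = - \frac{4050404}{133}$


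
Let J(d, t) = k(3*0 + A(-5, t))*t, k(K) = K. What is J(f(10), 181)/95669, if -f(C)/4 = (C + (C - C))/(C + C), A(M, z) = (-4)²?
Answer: 2896/95669 ≈ 0.030271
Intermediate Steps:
A(M, z) = 16
f(C) = -2 (f(C) = -4*(C + (C - C))/(C + C) = -4*(C + 0)/(2*C) = -4*C*1/(2*C) = -4*½ = -2)
J(d, t) = 16*t (J(d, t) = (3*0 + 16)*t = (0 + 16)*t = 16*t)
J(f(10), 181)/95669 = (16*181)/95669 = 2896*(1/95669) = 2896/95669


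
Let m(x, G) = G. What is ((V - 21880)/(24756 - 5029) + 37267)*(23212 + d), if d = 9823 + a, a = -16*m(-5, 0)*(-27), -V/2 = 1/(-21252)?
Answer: 258057612542922425/209619102 ≈ 1.2311e+9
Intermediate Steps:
V = 1/10626 (V = -2/(-21252) = -2*(-1/21252) = 1/10626 ≈ 9.4109e-5)
a = 0 (a = -16*0*(-27) = 0*(-27) = 0)
d = 9823 (d = 9823 + 0 = 9823)
((V - 21880)/(24756 - 5029) + 37267)*(23212 + d) = ((1/10626 - 21880)/(24756 - 5029) + 37267)*(23212 + 9823) = (-232496879/10626/19727 + 37267)*33035 = (-232496879/10626*1/19727 + 37267)*33035 = (-232496879/209619102 + 37267)*33035 = (7811642577355/209619102)*33035 = 258057612542922425/209619102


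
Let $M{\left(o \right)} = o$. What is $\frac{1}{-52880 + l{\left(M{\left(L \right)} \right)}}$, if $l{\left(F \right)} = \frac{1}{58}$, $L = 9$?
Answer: $- \frac{58}{3067039} \approx -1.8911 \cdot 10^{-5}$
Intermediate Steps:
$l{\left(F \right)} = \frac{1}{58}$
$\frac{1}{-52880 + l{\left(M{\left(L \right)} \right)}} = \frac{1}{-52880 + \frac{1}{58}} = \frac{1}{- \frac{3067039}{58}} = - \frac{58}{3067039}$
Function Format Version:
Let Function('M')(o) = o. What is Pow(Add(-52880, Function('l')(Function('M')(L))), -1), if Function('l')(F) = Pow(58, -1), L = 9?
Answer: Rational(-58, 3067039) ≈ -1.8911e-5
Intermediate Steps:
Function('l')(F) = Rational(1, 58)
Pow(Add(-52880, Function('l')(Function('M')(L))), -1) = Pow(Add(-52880, Rational(1, 58)), -1) = Pow(Rational(-3067039, 58), -1) = Rational(-58, 3067039)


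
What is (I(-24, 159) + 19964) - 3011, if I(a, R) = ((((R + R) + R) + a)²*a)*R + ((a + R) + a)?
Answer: -783060480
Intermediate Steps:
I(a, R) = R + 2*a + R*a*(a + 3*R)² (I(a, R) = (((2*R + R) + a)²*a)*R + ((R + a) + a) = ((3*R + a)²*a)*R + (R + 2*a) = ((a + 3*R)²*a)*R + (R + 2*a) = (a*(a + 3*R)²)*R + (R + 2*a) = R*a*(a + 3*R)² + (R + 2*a) = R + 2*a + R*a*(a + 3*R)²)
(I(-24, 159) + 19964) - 3011 = ((159 + 2*(-24) + 159*(-24)*(-24 + 3*159)²) + 19964) - 3011 = ((159 - 48 + 159*(-24)*(-24 + 477)²) + 19964) - 3011 = ((159 - 48 + 159*(-24)*453²) + 19964) - 3011 = ((159 - 48 + 159*(-24)*205209) + 19964) - 3011 = ((159 - 48 - 783077544) + 19964) - 3011 = (-783077433 + 19964) - 3011 = -783057469 - 3011 = -783060480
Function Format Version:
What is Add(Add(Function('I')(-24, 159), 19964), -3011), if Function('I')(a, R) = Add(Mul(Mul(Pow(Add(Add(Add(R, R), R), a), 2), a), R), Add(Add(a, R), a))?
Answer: -783060480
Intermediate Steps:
Function('I')(a, R) = Add(R, Mul(2, a), Mul(R, a, Pow(Add(a, Mul(3, R)), 2))) (Function('I')(a, R) = Add(Mul(Mul(Pow(Add(Add(Mul(2, R), R), a), 2), a), R), Add(Add(R, a), a)) = Add(Mul(Mul(Pow(Add(Mul(3, R), a), 2), a), R), Add(R, Mul(2, a))) = Add(Mul(Mul(Pow(Add(a, Mul(3, R)), 2), a), R), Add(R, Mul(2, a))) = Add(Mul(Mul(a, Pow(Add(a, Mul(3, R)), 2)), R), Add(R, Mul(2, a))) = Add(Mul(R, a, Pow(Add(a, Mul(3, R)), 2)), Add(R, Mul(2, a))) = Add(R, Mul(2, a), Mul(R, a, Pow(Add(a, Mul(3, R)), 2))))
Add(Add(Function('I')(-24, 159), 19964), -3011) = Add(Add(Add(159, Mul(2, -24), Mul(159, -24, Pow(Add(-24, Mul(3, 159)), 2))), 19964), -3011) = Add(Add(Add(159, -48, Mul(159, -24, Pow(Add(-24, 477), 2))), 19964), -3011) = Add(Add(Add(159, -48, Mul(159, -24, Pow(453, 2))), 19964), -3011) = Add(Add(Add(159, -48, Mul(159, -24, 205209)), 19964), -3011) = Add(Add(Add(159, -48, -783077544), 19964), -3011) = Add(Add(-783077433, 19964), -3011) = Add(-783057469, -3011) = -783060480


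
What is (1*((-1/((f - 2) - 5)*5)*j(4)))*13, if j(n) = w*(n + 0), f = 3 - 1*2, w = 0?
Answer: 0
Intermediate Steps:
f = 1 (f = 3 - 2 = 1)
j(n) = 0 (j(n) = 0*(n + 0) = 0*n = 0)
(1*((-1/((f - 2) - 5)*5)*j(4)))*13 = (1*((-1/((1 - 2) - 5)*5)*0))*13 = (1*((-1/(-1 - 5)*5)*0))*13 = (1*((-1/(-6)*5)*0))*13 = (1*((-1*(-⅙)*5)*0))*13 = (1*(((⅙)*5)*0))*13 = (1*((⅚)*0))*13 = (1*0)*13 = 0*13 = 0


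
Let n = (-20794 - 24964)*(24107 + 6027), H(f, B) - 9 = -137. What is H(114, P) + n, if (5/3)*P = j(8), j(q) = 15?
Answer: -1378871700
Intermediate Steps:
P = 9 (P = (⅗)*15 = 9)
H(f, B) = -128 (H(f, B) = 9 - 137 = -128)
n = -1378871572 (n = -45758*30134 = -1378871572)
H(114, P) + n = -128 - 1378871572 = -1378871700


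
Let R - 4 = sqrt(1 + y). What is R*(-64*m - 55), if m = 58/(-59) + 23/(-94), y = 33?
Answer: 261492/2773 + 65373*sqrt(34)/2773 ≈ 231.76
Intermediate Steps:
m = -6809/5546 (m = 58*(-1/59) + 23*(-1/94) = -58/59 - 23/94 = -6809/5546 ≈ -1.2277)
R = 4 + sqrt(34) (R = 4 + sqrt(1 + 33) = 4 + sqrt(34) ≈ 9.8309)
R*(-64*m - 55) = (4 + sqrt(34))*(-64*(-6809/5546) - 55) = (4 + sqrt(34))*(217888/2773 - 55) = (4 + sqrt(34))*(65373/2773) = 261492/2773 + 65373*sqrt(34)/2773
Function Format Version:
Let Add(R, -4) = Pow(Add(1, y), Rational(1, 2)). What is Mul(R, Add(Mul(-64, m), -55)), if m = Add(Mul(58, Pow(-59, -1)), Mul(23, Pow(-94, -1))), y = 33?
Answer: Add(Rational(261492, 2773), Mul(Rational(65373, 2773), Pow(34, Rational(1, 2)))) ≈ 231.76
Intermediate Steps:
m = Rational(-6809, 5546) (m = Add(Mul(58, Rational(-1, 59)), Mul(23, Rational(-1, 94))) = Add(Rational(-58, 59), Rational(-23, 94)) = Rational(-6809, 5546) ≈ -1.2277)
R = Add(4, Pow(34, Rational(1, 2))) (R = Add(4, Pow(Add(1, 33), Rational(1, 2))) = Add(4, Pow(34, Rational(1, 2))) ≈ 9.8309)
Mul(R, Add(Mul(-64, m), -55)) = Mul(Add(4, Pow(34, Rational(1, 2))), Add(Mul(-64, Rational(-6809, 5546)), -55)) = Mul(Add(4, Pow(34, Rational(1, 2))), Add(Rational(217888, 2773), -55)) = Mul(Add(4, Pow(34, Rational(1, 2))), Rational(65373, 2773)) = Add(Rational(261492, 2773), Mul(Rational(65373, 2773), Pow(34, Rational(1, 2))))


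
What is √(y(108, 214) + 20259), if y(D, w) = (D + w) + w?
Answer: √20795 ≈ 144.20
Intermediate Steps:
y(D, w) = D + 2*w
√(y(108, 214) + 20259) = √((108 + 2*214) + 20259) = √((108 + 428) + 20259) = √(536 + 20259) = √20795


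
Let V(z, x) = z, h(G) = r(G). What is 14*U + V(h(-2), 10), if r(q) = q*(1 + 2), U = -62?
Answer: -874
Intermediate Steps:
r(q) = 3*q (r(q) = q*3 = 3*q)
h(G) = 3*G
14*U + V(h(-2), 10) = 14*(-62) + 3*(-2) = -868 - 6 = -874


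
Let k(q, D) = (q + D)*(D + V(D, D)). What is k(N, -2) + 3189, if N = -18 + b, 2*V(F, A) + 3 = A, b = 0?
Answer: 3279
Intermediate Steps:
V(F, A) = -3/2 + A/2
N = -18 (N = -18 + 0 = -18)
k(q, D) = (-3/2 + 3*D/2)*(D + q) (k(q, D) = (q + D)*(D + (-3/2 + D/2)) = (D + q)*(-3/2 + 3*D/2) = (-3/2 + 3*D/2)*(D + q))
k(N, -2) + 3189 = (-3/2*(-2) - 3/2*(-18) + (3/2)*(-2)² + (3/2)*(-2)*(-18)) + 3189 = (3 + 27 + (3/2)*4 + 54) + 3189 = (3 + 27 + 6 + 54) + 3189 = 90 + 3189 = 3279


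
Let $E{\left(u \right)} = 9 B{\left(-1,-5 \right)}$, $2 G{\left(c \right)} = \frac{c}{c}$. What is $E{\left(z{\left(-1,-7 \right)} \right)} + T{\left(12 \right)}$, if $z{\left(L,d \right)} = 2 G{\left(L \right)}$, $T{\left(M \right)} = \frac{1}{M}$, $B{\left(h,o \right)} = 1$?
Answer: $\frac{109}{12} \approx 9.0833$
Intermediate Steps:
$G{\left(c \right)} = \frac{1}{2}$ ($G{\left(c \right)} = \frac{c \frac{1}{c}}{2} = \frac{1}{2} \cdot 1 = \frac{1}{2}$)
$z{\left(L,d \right)} = 1$ ($z{\left(L,d \right)} = 2 \cdot \frac{1}{2} = 1$)
$E{\left(u \right)} = 9$ ($E{\left(u \right)} = 9 \cdot 1 = 9$)
$E{\left(z{\left(-1,-7 \right)} \right)} + T{\left(12 \right)} = 9 + \frac{1}{12} = \frac{109}{12}$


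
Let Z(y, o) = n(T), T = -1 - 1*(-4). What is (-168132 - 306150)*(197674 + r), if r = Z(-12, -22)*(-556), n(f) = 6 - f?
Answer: -92962117692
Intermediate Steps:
T = 3 (T = -1 + 4 = 3)
Z(y, o) = 3 (Z(y, o) = 6 - 1*3 = 6 - 3 = 3)
r = -1668 (r = 3*(-556) = -1668)
(-168132 - 306150)*(197674 + r) = (-168132 - 306150)*(197674 - 1668) = -474282*196006 = -92962117692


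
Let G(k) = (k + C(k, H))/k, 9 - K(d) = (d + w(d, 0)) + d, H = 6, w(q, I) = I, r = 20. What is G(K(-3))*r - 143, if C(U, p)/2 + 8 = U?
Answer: -313/3 ≈ -104.33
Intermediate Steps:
C(U, p) = -16 + 2*U
K(d) = 9 - 2*d (K(d) = 9 - ((d + 0) + d) = 9 - (d + d) = 9 - 2*d)
G(k) = (-16 + 3*k)/k (G(k) = (k + (-16 + 2*k))/k = (-16 + 3*k)/k)
G(K(-3))*r - 143 = (3 - 16/(9 - 2*(-3)))*20 - 143 = (3 - 16/(9 + 6))*20 - 143 = (3 - 16/15)*20 - 143 = (29/15)*20 - 143 = 116/3 - 143 = -313/3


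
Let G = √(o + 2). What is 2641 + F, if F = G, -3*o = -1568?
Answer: 2641 + √4722/3 ≈ 2663.9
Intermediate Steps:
o = 1568/3 (o = -⅓*(-1568) = 1568/3 ≈ 522.67)
G = √4722/3 (G = √(1568/3 + 2) = √(1574/3) = √4722/3 ≈ 22.906)
F = √4722/3 ≈ 22.906
2641 + F = 2641 + √4722/3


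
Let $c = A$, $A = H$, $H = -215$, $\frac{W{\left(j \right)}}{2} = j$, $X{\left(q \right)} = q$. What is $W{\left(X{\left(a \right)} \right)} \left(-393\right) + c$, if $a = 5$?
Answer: $-4145$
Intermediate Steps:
$W{\left(j \right)} = 2 j$
$A = -215$
$c = -215$
$W{\left(X{\left(a \right)} \right)} \left(-393\right) + c = 2 \cdot 5 \left(-393\right) - 215 = 10 \left(-393\right) - 215 = -3930 - 215 = -4145$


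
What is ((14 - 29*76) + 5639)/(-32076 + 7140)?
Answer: -3449/24936 ≈ -0.13831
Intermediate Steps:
((14 - 29*76) + 5639)/(-32076 + 7140) = ((14 - 2204) + 5639)/(-24936) = (-2190 + 5639)*(-1/24936) = 3449*(-1/24936) = -3449/24936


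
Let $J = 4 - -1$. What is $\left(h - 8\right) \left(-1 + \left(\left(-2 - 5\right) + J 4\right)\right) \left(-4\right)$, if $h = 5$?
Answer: $144$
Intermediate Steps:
$J = 5$ ($J = 4 + 1 = 5$)
$\left(h - 8\right) \left(-1 + \left(\left(-2 - 5\right) + J 4\right)\right) \left(-4\right) = \left(5 - 8\right) \left(-1 + \left(\left(-2 - 5\right) + 5 \cdot 4\right)\right) \left(-4\right) = - 3 \left(-1 + \left(-7 + 20\right)\right) \left(-4\right) = - 3 \left(-1 + 13\right) \left(-4\right) = - 3 \cdot 12 \left(-4\right) = \left(-3\right) \left(-48\right) = 144$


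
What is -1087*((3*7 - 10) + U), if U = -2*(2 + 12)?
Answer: 18479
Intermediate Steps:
U = -28 (U = -2*14 = -28)
-1087*((3*7 - 10) + U) = -1087*((3*7 - 10) - 28) = -1087*((21 - 10) - 28) = -1087*(11 - 28) = -1087*(-17) = 18479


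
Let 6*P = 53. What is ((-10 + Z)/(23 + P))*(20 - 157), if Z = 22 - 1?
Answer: -9042/191 ≈ -47.340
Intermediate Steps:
P = 53/6 (P = (⅙)*53 = 53/6 ≈ 8.8333)
Z = 21
((-10 + Z)/(23 + P))*(20 - 157) = ((-10 + 21)/(23 + 53/6))*(20 - 157) = (11/(191/6))*(-137) = (11*(6/191))*(-137) = (66/191)*(-137) = -9042/191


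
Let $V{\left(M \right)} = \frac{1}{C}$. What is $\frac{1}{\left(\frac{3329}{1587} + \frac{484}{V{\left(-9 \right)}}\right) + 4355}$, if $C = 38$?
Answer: $\frac{1587}{36102818} \approx 4.3958 \cdot 10^{-5}$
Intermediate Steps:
$V{\left(M \right)} = \frac{1}{38}$
$\frac{1}{\left(\frac{3329}{1587} + \frac{484}{V{\left(-9 \right)}}\right) + 4355} = \frac{1}{\left(\frac{3329}{1587} + 484 \frac{1}{\frac{1}{38}}\right) + 4355} = \frac{1}{\left(3329 \cdot \frac{1}{1587} + 484 \cdot 38\right) + 4355} = \frac{1}{\left(\frac{3329}{1587} + 18392\right) + 4355} = \frac{1}{\frac{29191433}{1587} + 4355} = \frac{1}{\frac{36102818}{1587}} = \frac{1587}{36102818}$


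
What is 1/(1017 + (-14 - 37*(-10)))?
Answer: 1/1373 ≈ 0.00072833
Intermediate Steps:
1/(1017 + (-14 - 37*(-10))) = 1/(1017 + (-14 + 370)) = 1/(1017 + 356) = 1/1373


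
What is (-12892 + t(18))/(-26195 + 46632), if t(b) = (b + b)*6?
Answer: -12676/20437 ≈ -0.62025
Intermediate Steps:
t(b) = 12*b (t(b) = (2*b)*6 = 12*b)
(-12892 + t(18))/(-26195 + 46632) = (-12892 + 12*18)/(-26195 + 46632) = (-12892 + 216)/20437 = -12676*1/20437 = -12676/20437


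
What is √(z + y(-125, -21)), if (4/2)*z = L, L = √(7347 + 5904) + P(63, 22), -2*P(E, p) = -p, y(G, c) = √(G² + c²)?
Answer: √(22 + 2*√13251 + 4*√16066)/2 ≈ 13.777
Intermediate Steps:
P(E, p) = p/2 (P(E, p) = -(-1)*p/2 = p/2)
L = 11 + √13251 (L = √(7347 + 5904) + (½)*22 = √13251 + 11 = 11 + √13251 ≈ 126.11)
z = 11/2 + √13251/2 (z = (11 + √13251)/2 = 11/2 + √13251/2 ≈ 63.057)
√(z + y(-125, -21)) = √((11/2 + √13251/2) + √((-125)² + (-21)²)) = √((11/2 + √13251/2) + √(15625 + 441)) = √((11/2 + √13251/2) + √16066) = √(11/2 + √16066 + √13251/2)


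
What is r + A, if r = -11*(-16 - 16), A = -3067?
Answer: -2715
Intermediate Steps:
r = 352 (r = -11*(-32) = 352)
r + A = 352 - 3067 = -2715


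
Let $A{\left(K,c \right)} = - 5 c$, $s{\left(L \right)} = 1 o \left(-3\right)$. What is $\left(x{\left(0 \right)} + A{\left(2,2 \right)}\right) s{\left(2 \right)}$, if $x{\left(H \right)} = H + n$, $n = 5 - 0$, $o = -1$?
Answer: $-15$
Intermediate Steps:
$n = 5$ ($n = 5 + 0 = 5$)
$x{\left(H \right)} = 5 + H$ ($x{\left(H \right)} = H + 5 = 5 + H$)
$s{\left(L \right)} = 3$ ($s{\left(L \right)} = 1 \left(-1\right) \left(-3\right) = \left(-1\right) \left(-3\right) = 3$)
$\left(x{\left(0 \right)} + A{\left(2,2 \right)}\right) s{\left(2 \right)} = \left(\left(5 + 0\right) - 10\right) 3 = \left(5 - 10\right) 3 = \left(-5\right) 3 = -15$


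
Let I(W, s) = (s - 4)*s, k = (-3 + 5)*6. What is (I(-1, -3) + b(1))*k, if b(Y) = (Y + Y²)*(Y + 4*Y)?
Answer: 372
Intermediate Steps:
k = 12 (k = 2*6 = 12)
I(W, s) = s*(-4 + s) (I(W, s) = (-4 + s)*s = s*(-4 + s))
b(Y) = 5*Y*(Y + Y²) (b(Y) = (Y + Y²)*(5*Y) = 5*Y*(Y + Y²))
(I(-1, -3) + b(1))*k = (-3*(-4 - 3) + 5*1²*(1 + 1))*12 = (-3*(-7) + 5*1*2)*12 = (21 + 10)*12 = 31*12 = 372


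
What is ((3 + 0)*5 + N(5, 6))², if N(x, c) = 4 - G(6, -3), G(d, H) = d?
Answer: 169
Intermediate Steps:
N(x, c) = -2 (N(x, c) = 4 - 1*6 = 4 - 6 = -2)
((3 + 0)*5 + N(5, 6))² = ((3 + 0)*5 - 2)² = (3*5 - 2)² = (15 - 2)² = 13² = 169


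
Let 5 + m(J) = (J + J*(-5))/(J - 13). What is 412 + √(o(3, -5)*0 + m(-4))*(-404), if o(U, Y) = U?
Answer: 412 - 404*I*√1717/17 ≈ 412.0 - 984.73*I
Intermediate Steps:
m(J) = -5 - 4*J/(-13 + J) (m(J) = -5 + (J + J*(-5))/(J - 13) = -5 + (J - 5*J)/(-13 + J) = -5 + (-4*J)/(-13 + J) = -5 - 4*J/(-13 + J))
412 + √(o(3, -5)*0 + m(-4))*(-404) = 412 + √(3*0 + (65 - 9*(-4))/(-13 - 4))*(-404) = 412 + √(0 + (65 + 36)/(-17))*(-404) = 412 + √(0 - 1/17*101)*(-404) = 412 + √(0 - 101/17)*(-404) = 412 + √(-101/17)*(-404) = 412 + (I*√1717/17)*(-404) = 412 - 404*I*√1717/17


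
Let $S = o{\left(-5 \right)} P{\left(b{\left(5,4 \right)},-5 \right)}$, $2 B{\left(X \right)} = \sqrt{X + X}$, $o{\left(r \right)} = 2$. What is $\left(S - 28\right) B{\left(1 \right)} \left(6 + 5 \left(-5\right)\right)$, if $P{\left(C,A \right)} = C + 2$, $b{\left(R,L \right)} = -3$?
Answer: $285 \sqrt{2} \approx 403.05$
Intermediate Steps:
$P{\left(C,A \right)} = 2 + C$
$B{\left(X \right)} = \frac{\sqrt{2} \sqrt{X}}{2}$ ($B{\left(X \right)} = \frac{\sqrt{X + X}}{2} = \frac{\sqrt{2 X}}{2} = \frac{\sqrt{2} \sqrt{X}}{2}$)
$S = -2$ ($S = 2 \left(2 - 3\right) = 2 \left(-1\right) = -2$)
$\left(S - 28\right) B{\left(1 \right)} \left(6 + 5 \left(-5\right)\right) = \left(-2 - 28\right) \frac{\sqrt{2} \sqrt{1}}{2} \left(6 + 5 \left(-5\right)\right) = - 30 \cdot \frac{1}{2} \sqrt{2} \cdot 1 \left(6 - 25\right) = - 30 \frac{\sqrt{2}}{2} \left(-19\right) = - 15 \sqrt{2} \left(-19\right) = 285 \sqrt{2}$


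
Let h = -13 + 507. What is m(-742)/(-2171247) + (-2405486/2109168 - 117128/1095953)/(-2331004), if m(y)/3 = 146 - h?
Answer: 72199647753574294831/149989463238265722717984 ≈ 0.00048136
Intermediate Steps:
h = 494
m(y) = -1044 (m(y) = 3*(146 - 1*494) = 3*(146 - 494) = 3*(-348) = -1044)
m(-742)/(-2171247) + (-2405486/2109168 - 117128/1095953)/(-2331004) = -1044/(-2171247) + (-2405486/2109168 - 117128/1095953)/(-2331004) = -1044*(-1/2171247) + (-2405486*1/2109168 - 117128*1/1095953)*(-1/2331004) = 348/723749 + (-1202743/1054584 - 117128/1095953)*(-1/2331004) = 348/723749 - 1441671113831/1155774498552*(-1/2331004) = 348/723749 + 110897777987/207239613786362016 = 72199647753574294831/149989463238265722717984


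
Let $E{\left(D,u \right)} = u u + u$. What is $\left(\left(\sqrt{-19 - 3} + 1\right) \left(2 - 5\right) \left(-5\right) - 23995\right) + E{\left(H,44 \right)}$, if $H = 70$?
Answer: $-22000 + 15 i \sqrt{22} \approx -22000.0 + 70.356 i$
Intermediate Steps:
$E{\left(D,u \right)} = u + u^{2}$ ($E{\left(D,u \right)} = u^{2} + u = u + u^{2}$)
$\left(\left(\sqrt{-19 - 3} + 1\right) \left(2 - 5\right) \left(-5\right) - 23995\right) + E{\left(H,44 \right)} = \left(\left(\sqrt{-19 - 3} + 1\right) \left(2 - 5\right) \left(-5\right) - 23995\right) + 44 \left(1 + 44\right) = \left(\left(\sqrt{-22} + 1\right) \left(\left(-3\right) \left(-5\right)\right) - 23995\right) + 44 \cdot 45 = \left(\left(i \sqrt{22} + 1\right) 15 - 23995\right) + 1980 = \left(\left(1 + i \sqrt{22}\right) 15 - 23995\right) + 1980 = \left(\left(15 + 15 i \sqrt{22}\right) - 23995\right) + 1980 = \left(-23980 + 15 i \sqrt{22}\right) + 1980 = -22000 + 15 i \sqrt{22}$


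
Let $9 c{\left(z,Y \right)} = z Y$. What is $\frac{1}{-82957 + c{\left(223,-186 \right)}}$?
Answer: $- \frac{3}{262697} \approx -1.142 \cdot 10^{-5}$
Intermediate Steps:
$c{\left(z,Y \right)} = \frac{Y z}{9}$ ($c{\left(z,Y \right)} = \frac{z Y}{9} = \frac{Y z}{9}$)
$\frac{1}{-82957 + c{\left(223,-186 \right)}} = \frac{1}{-82957 + \frac{1}{9} \left(-186\right) 223} = \frac{1}{-82957 - \frac{13826}{3}} = \frac{1}{- \frac{262697}{3}} = - \frac{3}{262697}$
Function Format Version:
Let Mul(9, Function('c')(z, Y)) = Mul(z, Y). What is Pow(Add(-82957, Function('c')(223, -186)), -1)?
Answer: Rational(-3, 262697) ≈ -1.1420e-5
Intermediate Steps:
Function('c')(z, Y) = Mul(Rational(1, 9), Y, z) (Function('c')(z, Y) = Mul(Rational(1, 9), Mul(z, Y)) = Mul(Rational(1, 9), Mul(Y, z)) = Mul(Rational(1, 9), Y, z))
Pow(Add(-82957, Function('c')(223, -186)), -1) = Pow(Add(-82957, Mul(Rational(1, 9), -186, 223)), -1) = Pow(Add(-82957, Rational(-13826, 3)), -1) = Pow(Rational(-262697, 3), -1) = Rational(-3, 262697)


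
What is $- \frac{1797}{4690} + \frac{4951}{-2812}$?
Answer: $- \frac{14136677}{6594140} \approx -2.1438$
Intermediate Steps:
$- \frac{1797}{4690} + \frac{4951}{-2812} = \left(-1797\right) \frac{1}{4690} + 4951 \left(- \frac{1}{2812}\right) = - \frac{1797}{4690} - \frac{4951}{2812} = - \frac{14136677}{6594140}$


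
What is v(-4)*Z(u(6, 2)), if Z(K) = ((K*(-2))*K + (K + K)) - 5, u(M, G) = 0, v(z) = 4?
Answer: -20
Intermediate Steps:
Z(K) = -5 - 2*K² + 2*K (Z(K) = ((-2*K)*K + 2*K) - 5 = (-2*K² + 2*K) - 5 = -5 - 2*K² + 2*K)
v(-4)*Z(u(6, 2)) = 4*(-5 - 2*0² + 2*0) = 4*(-5 - 2*0 + 0) = 4*(-5 + 0 + 0) = 4*(-5) = -20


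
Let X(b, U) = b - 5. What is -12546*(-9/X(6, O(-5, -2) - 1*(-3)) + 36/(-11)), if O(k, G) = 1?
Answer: 1693710/11 ≈ 1.5397e+5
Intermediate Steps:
X(b, U) = -5 + b
-12546*(-9/X(6, O(-5, -2) - 1*(-3)) + 36/(-11)) = -12546*(-9/(-5 + 6) + 36/(-11)) = -12546*(-9/1 + 36*(-1/11)) = -12546*(-9*1 - 36/11) = -12546*(-9 - 36/11) = -12546*(-135/11) = 1693710/11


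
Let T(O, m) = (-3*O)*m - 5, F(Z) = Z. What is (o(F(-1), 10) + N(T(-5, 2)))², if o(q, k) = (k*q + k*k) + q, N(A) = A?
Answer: 12996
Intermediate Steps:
T(O, m) = -5 - 3*O*m (T(O, m) = -3*O*m - 5 = -5 - 3*O*m)
o(q, k) = q + k² + k*q (o(q, k) = (k*q + k²) + q = (k² + k*q) + q = q + k² + k*q)
(o(F(-1), 10) + N(T(-5, 2)))² = ((-1 + 10² + 10*(-1)) + (-5 - 3*(-5)*2))² = ((-1 + 100 - 10) + (-5 + 30))² = (89 + 25)² = 114² = 12996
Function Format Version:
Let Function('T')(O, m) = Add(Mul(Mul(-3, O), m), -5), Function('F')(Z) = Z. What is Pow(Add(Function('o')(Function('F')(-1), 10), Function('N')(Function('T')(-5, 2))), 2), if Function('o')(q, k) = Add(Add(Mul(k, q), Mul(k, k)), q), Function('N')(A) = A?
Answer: 12996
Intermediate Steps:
Function('T')(O, m) = Add(-5, Mul(-3, O, m)) (Function('T')(O, m) = Add(Mul(-3, O, m), -5) = Add(-5, Mul(-3, O, m)))
Function('o')(q, k) = Add(q, Pow(k, 2), Mul(k, q)) (Function('o')(q, k) = Add(Add(Mul(k, q), Pow(k, 2)), q) = Add(Add(Pow(k, 2), Mul(k, q)), q) = Add(q, Pow(k, 2), Mul(k, q)))
Pow(Add(Function('o')(Function('F')(-1), 10), Function('N')(Function('T')(-5, 2))), 2) = Pow(Add(Add(-1, Pow(10, 2), Mul(10, -1)), Add(-5, Mul(-3, -5, 2))), 2) = Pow(Add(Add(-1, 100, -10), Add(-5, 30)), 2) = Pow(Add(89, 25), 2) = Pow(114, 2) = 12996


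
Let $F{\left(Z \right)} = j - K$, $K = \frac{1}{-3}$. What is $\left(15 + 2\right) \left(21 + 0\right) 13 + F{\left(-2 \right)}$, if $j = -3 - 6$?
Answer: $\frac{13897}{3} \approx 4632.3$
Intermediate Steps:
$K = - \frac{1}{3} \approx -0.33333$
$j = -9$ ($j = -3 - 6 = -9$)
$F{\left(Z \right)} = - \frac{26}{3}$ ($F{\left(Z \right)} = -9 - - \frac{1}{3} = -9 + \frac{1}{3} = - \frac{26}{3}$)
$\left(15 + 2\right) \left(21 + 0\right) 13 + F{\left(-2 \right)} = \left(15 + 2\right) \left(21 + 0\right) 13 - \frac{26}{3} = 17 \cdot 21 \cdot 13 - \frac{26}{3} = 357 \cdot 13 - \frac{26}{3} = 4641 - \frac{26}{3} = \frac{13897}{3}$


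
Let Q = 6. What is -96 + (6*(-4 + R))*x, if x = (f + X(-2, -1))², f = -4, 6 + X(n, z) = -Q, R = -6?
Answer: -15456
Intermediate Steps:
X(n, z) = -12 (X(n, z) = -6 - 1*6 = -6 - 6 = -12)
x = 256 (x = (-4 - 12)² = (-16)² = 256)
-96 + (6*(-4 + R))*x = -96 + (6*(-4 - 6))*256 = -96 + (6*(-10))*256 = -96 - 60*256 = -96 - 15360 = -15456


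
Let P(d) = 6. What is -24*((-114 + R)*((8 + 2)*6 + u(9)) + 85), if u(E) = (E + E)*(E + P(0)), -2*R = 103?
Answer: 1308720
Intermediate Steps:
R = -103/2 (R = -½*103 = -103/2 ≈ -51.500)
u(E) = 2*E*(6 + E) (u(E) = (E + E)*(E + 6) = (2*E)*(6 + E) = 2*E*(6 + E))
-24*((-114 + R)*((8 + 2)*6 + u(9)) + 85) = -24*((-114 - 103/2)*((8 + 2)*6 + 2*9*(6 + 9)) + 85) = -24*(-331*(10*6 + 2*9*15)/2 + 85) = -24*(-331*(60 + 270)/2 + 85) = -24*(-331/2*330 + 85) = -24*(-54615 + 85) = -24*(-54530) = 1308720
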